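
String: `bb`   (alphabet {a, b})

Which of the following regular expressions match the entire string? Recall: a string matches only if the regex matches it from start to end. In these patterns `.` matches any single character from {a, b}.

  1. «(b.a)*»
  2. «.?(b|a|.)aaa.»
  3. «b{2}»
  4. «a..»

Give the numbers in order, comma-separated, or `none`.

1 → no match
2 → no match
3 → match
4 → no match — must start with `a`

3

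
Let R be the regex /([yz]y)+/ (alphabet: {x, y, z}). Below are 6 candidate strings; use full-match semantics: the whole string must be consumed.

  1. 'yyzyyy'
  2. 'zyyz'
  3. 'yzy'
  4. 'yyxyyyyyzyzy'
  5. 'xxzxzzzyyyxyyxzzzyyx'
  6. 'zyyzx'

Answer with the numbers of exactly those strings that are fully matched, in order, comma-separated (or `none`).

1

1. 'yyzyyy' → match
2. 'zyyz' → no match — must end with 'y'
3. 'yzy' → no match
4. 'yyxyyyyyzyzy' → no match
5 → no match — must end with 'y'
6. 'zyyzx' → no match — must end with 'y'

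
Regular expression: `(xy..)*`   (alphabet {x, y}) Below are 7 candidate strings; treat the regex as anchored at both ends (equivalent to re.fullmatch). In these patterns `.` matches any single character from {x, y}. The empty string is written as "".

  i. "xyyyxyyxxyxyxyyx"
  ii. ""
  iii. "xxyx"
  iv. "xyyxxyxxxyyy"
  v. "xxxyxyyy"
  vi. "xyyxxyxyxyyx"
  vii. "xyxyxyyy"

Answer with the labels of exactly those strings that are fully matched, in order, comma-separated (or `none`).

i → match
ii → match
iii → no match
iv → match
v → no match
vi → match
vii → match

i, ii, iv, vi, vii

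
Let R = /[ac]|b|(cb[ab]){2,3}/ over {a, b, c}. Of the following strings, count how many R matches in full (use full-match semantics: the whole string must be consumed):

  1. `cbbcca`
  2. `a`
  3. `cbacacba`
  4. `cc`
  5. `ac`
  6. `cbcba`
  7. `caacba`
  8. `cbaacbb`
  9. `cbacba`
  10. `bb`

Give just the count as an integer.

2

1. `cbbcca` → no match
2. `a` → match
3. `cbacacba` → no match
4. `cc` → no match
5. `ac` → no match
6. `cbcba` → no match
7. `caacba` → no match
8. `cbaacbb` → no match
9. `cbacba` → match
10. `bb` → no match
Total matched: 2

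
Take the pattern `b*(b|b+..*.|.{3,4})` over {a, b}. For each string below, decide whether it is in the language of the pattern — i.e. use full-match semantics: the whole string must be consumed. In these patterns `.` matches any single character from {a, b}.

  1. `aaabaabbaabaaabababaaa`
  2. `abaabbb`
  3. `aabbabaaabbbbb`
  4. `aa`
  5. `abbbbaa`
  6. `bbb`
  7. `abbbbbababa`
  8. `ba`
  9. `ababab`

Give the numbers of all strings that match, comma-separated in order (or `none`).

6

1 → no match
2 → no match
3 → no match
4 → no match
5 → no match
6 → match
7 → no match
8 → no match
9 → no match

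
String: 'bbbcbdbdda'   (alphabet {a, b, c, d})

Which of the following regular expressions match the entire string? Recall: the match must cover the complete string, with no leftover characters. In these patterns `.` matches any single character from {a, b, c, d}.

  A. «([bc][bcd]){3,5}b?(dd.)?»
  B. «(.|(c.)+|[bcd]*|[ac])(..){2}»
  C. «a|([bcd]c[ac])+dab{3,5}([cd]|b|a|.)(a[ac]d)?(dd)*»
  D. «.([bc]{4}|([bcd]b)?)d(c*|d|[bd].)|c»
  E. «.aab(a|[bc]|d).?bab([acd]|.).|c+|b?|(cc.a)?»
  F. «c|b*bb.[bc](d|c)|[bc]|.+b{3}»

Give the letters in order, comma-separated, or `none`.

A → match
B → match
C → no match
D → no match
E → no match
F → no match

A, B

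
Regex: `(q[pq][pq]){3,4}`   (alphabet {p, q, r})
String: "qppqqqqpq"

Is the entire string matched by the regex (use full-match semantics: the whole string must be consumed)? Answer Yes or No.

Yes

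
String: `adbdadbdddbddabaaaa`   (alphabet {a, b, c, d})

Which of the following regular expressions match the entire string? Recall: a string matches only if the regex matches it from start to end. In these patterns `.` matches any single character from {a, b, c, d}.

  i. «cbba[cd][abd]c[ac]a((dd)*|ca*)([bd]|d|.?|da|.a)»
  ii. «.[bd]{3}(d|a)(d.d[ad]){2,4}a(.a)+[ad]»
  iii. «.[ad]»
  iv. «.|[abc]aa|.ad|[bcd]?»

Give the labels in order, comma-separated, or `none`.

ii

i → no match — must start with `cbba`
ii → match
iii → no match
iv → no match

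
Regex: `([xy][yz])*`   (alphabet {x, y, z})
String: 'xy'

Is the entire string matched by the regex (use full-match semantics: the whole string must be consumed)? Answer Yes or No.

Yes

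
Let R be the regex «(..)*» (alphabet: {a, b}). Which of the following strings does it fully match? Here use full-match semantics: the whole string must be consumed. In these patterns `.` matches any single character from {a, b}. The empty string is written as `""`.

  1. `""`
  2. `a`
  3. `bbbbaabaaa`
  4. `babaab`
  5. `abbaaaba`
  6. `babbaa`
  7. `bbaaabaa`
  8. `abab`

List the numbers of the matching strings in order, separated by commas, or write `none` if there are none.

1, 3, 4, 5, 6, 7, 8

1 → match
2 → no match
3 → match
4 → match
5 → match
6 → match
7 → match
8 → match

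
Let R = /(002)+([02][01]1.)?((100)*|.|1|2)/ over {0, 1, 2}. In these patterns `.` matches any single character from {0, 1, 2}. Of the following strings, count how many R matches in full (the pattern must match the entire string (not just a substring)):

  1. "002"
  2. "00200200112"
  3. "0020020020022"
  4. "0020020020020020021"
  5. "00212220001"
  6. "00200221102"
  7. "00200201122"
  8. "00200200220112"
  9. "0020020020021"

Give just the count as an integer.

1. "002" → match
2. "00200200112" → match
3 → match
4 → match
5. "00212220001" → no match
6. "00200221102" → match
7. "00200201122" → match
8 → match
9 → match
Total matched: 8

8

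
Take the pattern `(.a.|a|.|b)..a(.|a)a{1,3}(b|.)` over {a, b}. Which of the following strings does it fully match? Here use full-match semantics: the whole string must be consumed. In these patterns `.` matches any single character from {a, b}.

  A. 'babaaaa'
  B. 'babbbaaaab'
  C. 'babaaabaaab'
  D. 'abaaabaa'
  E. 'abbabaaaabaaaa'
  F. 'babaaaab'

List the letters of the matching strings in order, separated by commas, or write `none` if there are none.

A → match
B → match
C → match
D → no match
E → no match
F → match

A, B, C, F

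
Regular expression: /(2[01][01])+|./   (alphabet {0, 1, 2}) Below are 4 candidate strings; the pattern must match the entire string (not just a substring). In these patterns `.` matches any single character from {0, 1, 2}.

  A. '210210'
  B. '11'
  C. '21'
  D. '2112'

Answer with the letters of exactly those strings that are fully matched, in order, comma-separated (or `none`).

A. '210210' → match
B. '11' → no match
C. '21' → no match
D. '2112' → no match

A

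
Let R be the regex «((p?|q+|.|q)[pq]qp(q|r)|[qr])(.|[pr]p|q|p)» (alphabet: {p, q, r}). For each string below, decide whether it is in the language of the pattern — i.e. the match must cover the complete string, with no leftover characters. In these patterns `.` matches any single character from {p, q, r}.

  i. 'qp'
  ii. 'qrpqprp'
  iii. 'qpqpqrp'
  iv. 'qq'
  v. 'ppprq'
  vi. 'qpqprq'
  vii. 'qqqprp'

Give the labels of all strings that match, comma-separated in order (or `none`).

i, iii, iv, vi, vii

i → match
ii → no match
iii → match
iv → match
v → no match
vi → match
vii → match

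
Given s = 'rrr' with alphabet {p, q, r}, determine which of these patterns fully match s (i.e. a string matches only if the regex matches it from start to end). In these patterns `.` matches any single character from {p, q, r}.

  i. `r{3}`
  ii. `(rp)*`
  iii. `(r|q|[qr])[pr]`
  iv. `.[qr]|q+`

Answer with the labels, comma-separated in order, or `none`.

i → match
ii → no match
iii → no match
iv → no match

i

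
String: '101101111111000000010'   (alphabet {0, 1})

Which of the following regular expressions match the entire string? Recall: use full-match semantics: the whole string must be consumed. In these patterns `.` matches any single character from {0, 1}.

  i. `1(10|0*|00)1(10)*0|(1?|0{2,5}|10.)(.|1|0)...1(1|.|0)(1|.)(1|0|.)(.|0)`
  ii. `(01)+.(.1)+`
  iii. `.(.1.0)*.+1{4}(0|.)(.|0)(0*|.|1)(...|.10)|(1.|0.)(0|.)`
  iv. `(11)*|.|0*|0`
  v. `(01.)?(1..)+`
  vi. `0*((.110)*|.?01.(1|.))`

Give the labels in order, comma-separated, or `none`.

iii

i → no match
ii → no match — must start with '01'
iii → match
iv → no match
v → no match
vi → no match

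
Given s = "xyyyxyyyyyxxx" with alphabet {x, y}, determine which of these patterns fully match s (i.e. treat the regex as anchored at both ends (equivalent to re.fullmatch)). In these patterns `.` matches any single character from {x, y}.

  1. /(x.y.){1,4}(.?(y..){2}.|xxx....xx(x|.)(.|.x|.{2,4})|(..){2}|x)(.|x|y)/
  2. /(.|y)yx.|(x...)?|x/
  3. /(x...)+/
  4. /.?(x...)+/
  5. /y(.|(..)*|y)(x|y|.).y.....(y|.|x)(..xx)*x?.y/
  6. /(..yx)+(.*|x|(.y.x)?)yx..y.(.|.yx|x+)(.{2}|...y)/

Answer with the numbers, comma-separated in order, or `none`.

1 → match
2 → no match
3 → no match
4 → no match
5 → no match — must start with "y"
6 → no match

1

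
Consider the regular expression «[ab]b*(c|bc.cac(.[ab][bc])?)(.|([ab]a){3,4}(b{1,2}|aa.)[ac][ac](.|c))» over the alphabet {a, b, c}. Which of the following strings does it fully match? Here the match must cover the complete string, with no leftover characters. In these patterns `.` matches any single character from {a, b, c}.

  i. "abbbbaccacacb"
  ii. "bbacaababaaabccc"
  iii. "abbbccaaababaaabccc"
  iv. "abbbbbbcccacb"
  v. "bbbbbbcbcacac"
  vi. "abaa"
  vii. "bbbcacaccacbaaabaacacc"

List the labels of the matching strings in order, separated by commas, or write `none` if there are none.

iv

i → no match
ii → no match
iii → no match
iv → match
v → no match
vi. "abaa" → no match
vii → no match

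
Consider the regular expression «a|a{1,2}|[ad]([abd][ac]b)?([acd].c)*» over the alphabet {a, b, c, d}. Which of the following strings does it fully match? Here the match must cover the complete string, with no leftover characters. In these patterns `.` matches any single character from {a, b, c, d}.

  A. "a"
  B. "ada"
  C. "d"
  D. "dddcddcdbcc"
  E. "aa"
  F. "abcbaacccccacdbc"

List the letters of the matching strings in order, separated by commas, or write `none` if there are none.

A, C, E, F

A → match
B → no match
C → match
D → no match
E → match
F → match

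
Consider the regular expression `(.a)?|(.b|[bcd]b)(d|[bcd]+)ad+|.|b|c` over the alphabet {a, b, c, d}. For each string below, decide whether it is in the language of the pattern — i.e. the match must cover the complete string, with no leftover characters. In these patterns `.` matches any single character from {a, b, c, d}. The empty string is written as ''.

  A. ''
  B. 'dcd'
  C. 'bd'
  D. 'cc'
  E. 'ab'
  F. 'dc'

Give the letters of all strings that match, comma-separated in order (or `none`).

A

A → match
B → no match
C → no match
D → no match
E → no match
F → no match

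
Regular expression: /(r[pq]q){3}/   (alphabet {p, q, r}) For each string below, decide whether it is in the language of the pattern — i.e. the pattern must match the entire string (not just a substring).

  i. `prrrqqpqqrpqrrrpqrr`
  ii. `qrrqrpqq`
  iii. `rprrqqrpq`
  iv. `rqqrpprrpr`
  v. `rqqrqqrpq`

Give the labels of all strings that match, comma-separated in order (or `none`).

i → no match — must start with `r`
ii. `qrrqrpqq` → no match — must start with `r`
iii. `rprrqqrpq` → no match
iv. `rqqrpprrpr` → no match — must end with `q`
v. `rqqrqqrpq` → match

v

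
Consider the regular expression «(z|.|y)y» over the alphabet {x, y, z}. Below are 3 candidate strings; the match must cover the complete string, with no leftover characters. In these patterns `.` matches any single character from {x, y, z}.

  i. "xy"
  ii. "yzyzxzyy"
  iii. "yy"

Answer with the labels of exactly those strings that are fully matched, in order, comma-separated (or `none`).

i → match
ii → no match
iii → match

i, iii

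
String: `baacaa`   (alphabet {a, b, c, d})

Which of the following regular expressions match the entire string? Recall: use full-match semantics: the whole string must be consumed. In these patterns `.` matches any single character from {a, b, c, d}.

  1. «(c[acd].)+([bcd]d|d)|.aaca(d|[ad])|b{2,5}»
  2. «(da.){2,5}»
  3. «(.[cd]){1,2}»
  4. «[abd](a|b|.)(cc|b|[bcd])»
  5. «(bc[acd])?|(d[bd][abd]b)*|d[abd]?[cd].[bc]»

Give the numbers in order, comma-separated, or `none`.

1 → match
2 → no match — must start with `da`
3 → no match
4 → no match
5 → no match

1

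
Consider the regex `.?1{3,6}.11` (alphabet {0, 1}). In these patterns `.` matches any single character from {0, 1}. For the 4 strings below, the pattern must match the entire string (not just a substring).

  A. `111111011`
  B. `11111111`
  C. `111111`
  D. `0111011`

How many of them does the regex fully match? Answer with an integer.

A → match
B → match
C → match
D → match
Total matched: 4

4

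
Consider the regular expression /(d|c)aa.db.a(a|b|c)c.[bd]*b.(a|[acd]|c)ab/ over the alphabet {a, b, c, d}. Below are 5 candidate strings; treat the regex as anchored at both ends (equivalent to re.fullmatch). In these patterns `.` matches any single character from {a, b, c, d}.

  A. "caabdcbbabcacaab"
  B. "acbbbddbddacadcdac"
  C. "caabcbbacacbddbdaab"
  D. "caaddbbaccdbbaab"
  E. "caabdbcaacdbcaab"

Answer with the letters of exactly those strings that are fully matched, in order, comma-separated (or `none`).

D, E

A → no match
B → no match — must end with "ab"
C → no match
D → match
E → match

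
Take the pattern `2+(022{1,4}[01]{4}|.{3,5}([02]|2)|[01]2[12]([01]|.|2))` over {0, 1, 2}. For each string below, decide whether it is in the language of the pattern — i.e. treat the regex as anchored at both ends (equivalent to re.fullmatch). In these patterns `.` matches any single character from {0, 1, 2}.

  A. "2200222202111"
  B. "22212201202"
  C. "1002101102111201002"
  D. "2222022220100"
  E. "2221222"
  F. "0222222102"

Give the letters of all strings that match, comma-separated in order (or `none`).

A → no match
B → no match
C → no match — must start with "2"
D → match
E → match
F → no match — must start with "2"

D, E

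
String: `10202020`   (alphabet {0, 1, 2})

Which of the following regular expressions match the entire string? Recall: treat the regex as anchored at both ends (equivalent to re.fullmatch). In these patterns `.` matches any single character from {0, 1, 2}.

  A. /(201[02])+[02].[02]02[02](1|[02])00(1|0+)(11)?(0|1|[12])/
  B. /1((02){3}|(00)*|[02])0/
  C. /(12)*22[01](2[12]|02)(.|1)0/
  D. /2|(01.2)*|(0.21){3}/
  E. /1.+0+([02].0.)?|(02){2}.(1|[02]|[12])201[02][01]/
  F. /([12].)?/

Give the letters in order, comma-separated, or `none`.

B, E

A → no match — must start with `201`
B → match
C → no match
D → no match
E → match
F → no match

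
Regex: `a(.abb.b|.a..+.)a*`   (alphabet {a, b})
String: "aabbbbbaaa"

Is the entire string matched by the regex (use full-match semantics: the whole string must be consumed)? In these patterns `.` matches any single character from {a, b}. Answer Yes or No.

No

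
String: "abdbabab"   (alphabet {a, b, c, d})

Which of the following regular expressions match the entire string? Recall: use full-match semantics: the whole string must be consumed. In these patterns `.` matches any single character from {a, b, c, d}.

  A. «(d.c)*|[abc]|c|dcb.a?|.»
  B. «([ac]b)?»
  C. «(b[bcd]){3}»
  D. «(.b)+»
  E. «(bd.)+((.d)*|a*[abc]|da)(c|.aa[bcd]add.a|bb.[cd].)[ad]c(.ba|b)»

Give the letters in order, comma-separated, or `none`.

D

A → no match
B → no match
C → no match — must start with "b"
D → match
E → no match — must start with "bd"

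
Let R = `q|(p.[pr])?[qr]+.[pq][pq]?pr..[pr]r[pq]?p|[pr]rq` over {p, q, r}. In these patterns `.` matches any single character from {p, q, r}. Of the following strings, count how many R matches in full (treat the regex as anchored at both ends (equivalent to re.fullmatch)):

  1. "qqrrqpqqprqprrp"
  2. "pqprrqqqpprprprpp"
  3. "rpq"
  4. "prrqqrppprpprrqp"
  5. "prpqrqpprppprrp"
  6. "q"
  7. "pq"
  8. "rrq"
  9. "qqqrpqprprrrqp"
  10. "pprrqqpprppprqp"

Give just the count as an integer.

7

1 → match
2 → match
3 → no match
4 → match
5 → no match
6 → match
7 → no match
8 → match
9 → match
10 → match
Total matched: 7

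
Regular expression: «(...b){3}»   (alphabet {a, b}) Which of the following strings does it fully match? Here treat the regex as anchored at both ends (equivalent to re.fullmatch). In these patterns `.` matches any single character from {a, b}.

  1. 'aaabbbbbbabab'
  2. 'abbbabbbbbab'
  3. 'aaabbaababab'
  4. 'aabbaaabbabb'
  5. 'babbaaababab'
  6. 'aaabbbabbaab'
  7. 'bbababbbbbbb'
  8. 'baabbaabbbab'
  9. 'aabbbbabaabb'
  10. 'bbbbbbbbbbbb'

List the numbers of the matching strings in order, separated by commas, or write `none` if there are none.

2, 3, 4, 5, 6, 7, 8, 9, 10

1 → no match
2 → match
3 → match
4 → match
5 → match
6 → match
7 → match
8 → match
9 → match
10 → match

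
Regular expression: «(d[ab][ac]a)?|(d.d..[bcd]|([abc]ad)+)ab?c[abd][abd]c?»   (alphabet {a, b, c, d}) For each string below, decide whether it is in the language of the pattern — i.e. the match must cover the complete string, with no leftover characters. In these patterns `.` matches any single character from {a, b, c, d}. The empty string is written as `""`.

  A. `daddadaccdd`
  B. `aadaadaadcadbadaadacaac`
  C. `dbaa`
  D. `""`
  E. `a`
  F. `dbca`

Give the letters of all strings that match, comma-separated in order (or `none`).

B, C, D, F

A → no match
B → match
C → match
D → match
E → no match
F → match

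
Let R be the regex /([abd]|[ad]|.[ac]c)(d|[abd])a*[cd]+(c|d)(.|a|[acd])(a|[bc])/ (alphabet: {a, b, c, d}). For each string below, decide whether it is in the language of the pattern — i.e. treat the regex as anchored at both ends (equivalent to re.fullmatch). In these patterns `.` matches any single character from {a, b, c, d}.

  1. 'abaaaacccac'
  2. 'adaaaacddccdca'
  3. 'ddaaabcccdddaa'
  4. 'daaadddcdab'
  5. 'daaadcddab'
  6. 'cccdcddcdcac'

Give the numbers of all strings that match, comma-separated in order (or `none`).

1 → match
2 → match
3 → no match
4 → match
5 → match
6 → match

1, 2, 4, 5, 6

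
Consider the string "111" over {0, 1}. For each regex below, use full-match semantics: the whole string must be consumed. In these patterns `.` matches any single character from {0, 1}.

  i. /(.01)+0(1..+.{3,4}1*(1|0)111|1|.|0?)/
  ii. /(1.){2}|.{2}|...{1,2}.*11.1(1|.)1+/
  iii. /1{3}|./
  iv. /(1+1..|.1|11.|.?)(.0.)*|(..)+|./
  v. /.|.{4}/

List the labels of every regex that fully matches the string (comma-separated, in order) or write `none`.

i → no match
ii → no match
iii → match
iv → match
v → no match

iii, iv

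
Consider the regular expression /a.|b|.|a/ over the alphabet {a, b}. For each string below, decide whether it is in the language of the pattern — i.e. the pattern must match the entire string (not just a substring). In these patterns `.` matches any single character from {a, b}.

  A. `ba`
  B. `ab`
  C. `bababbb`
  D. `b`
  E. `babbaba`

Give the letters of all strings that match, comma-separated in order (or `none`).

B, D

A → no match
B → match
C → no match
D → match
E → no match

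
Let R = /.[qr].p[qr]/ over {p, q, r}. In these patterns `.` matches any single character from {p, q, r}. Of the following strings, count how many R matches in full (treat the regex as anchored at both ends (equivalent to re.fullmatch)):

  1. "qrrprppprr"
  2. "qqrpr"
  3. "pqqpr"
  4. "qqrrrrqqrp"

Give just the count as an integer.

1 → no match
2 → match
3 → match
4 → no match
Total matched: 2

2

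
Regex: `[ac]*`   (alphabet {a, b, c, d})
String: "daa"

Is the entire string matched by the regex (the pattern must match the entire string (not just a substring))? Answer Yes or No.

No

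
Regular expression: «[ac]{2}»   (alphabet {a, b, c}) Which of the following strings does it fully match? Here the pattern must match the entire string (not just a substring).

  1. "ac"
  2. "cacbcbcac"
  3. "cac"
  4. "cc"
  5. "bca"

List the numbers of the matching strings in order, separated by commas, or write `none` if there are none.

1, 4

1. "ac" → match
2. "cacbcbcac" → no match
3. "cac" → no match
4. "cc" → match
5. "bca" → no match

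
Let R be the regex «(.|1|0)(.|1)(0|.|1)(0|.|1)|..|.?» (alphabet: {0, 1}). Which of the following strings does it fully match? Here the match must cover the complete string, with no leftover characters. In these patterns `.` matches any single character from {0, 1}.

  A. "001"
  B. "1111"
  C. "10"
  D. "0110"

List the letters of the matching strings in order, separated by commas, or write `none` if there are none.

A → no match
B → match
C → match
D → match

B, C, D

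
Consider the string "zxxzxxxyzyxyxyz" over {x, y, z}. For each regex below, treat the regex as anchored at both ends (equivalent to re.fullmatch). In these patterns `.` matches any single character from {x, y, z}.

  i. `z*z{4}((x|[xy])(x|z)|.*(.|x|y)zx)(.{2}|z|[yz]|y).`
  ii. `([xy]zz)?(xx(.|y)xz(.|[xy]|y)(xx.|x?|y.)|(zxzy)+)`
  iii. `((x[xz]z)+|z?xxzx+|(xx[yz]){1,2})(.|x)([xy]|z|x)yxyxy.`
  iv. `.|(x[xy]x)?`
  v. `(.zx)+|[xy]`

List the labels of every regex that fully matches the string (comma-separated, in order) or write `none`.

i → no match
ii → no match
iii → match
iv → no match
v → no match

iii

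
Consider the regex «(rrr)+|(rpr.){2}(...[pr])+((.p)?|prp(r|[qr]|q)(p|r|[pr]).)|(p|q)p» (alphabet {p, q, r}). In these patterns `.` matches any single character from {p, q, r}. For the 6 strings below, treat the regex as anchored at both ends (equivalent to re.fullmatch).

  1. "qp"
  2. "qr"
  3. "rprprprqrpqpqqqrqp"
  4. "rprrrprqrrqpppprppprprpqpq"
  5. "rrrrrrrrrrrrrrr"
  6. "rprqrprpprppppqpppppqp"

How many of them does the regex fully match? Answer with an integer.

5

1 → match
2 → no match
3 → match
4 → match
5 → match
6 → match
Total matched: 5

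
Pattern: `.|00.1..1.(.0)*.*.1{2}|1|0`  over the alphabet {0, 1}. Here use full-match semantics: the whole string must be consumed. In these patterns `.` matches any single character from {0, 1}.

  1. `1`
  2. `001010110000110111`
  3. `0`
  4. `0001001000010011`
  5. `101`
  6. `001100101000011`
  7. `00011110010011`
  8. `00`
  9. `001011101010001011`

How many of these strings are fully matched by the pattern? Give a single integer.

1 → match
2 → no match
3 → match
4 → match
5 → no match
6 → match
7 → match
8 → no match
9 → no match
Total matched: 5

5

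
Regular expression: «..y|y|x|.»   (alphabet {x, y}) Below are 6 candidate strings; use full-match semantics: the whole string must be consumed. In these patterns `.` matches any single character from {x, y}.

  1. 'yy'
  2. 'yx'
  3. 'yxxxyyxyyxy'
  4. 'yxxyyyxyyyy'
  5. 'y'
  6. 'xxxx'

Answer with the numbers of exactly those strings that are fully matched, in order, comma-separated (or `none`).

1 → no match
2 → no match
3 → no match
4 → no match
5 → match
6 → no match

5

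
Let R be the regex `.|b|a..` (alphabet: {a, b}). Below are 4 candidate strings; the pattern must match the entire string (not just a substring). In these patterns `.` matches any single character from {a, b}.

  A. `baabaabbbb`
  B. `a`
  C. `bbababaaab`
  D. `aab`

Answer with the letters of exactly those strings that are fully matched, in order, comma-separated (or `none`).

B, D

A → no match
B → match
C → no match
D → match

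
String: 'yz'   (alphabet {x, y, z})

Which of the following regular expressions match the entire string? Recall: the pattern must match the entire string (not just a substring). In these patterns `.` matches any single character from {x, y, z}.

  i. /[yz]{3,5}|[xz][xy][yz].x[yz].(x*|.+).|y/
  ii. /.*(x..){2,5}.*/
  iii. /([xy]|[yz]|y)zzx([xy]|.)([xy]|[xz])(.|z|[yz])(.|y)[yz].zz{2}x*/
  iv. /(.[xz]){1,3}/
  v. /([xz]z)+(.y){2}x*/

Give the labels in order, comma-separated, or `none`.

i → no match
ii → no match
iii → no match
iv → match
v → no match

iv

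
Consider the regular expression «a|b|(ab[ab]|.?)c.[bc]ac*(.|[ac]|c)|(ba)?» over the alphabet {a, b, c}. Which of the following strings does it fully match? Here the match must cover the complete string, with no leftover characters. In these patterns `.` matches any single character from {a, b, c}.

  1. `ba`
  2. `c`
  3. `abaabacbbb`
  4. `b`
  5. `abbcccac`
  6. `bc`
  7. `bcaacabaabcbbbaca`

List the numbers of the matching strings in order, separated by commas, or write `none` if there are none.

1, 4, 5

1 → match
2 → no match
3 → no match
4 → match
5 → match
6 → no match
7 → no match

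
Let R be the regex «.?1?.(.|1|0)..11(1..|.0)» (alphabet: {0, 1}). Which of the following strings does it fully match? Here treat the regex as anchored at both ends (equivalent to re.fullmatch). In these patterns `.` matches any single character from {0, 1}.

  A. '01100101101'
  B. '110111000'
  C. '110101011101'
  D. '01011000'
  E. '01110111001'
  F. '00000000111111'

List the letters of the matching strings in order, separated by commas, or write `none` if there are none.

A → no match
B → no match
C → no match
D → no match
E → no match
F → no match

none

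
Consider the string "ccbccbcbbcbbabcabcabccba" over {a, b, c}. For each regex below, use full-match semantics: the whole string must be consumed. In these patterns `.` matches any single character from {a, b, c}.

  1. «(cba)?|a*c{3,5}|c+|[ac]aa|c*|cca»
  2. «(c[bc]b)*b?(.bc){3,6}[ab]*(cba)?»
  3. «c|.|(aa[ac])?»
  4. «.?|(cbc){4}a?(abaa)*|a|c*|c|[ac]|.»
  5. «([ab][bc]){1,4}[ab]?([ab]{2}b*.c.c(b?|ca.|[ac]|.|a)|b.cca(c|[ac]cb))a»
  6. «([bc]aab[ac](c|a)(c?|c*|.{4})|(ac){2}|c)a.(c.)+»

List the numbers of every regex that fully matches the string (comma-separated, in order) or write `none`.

2

1 → no match
2 → match
3 → no match
4 → no match
5 → no match
6 → no match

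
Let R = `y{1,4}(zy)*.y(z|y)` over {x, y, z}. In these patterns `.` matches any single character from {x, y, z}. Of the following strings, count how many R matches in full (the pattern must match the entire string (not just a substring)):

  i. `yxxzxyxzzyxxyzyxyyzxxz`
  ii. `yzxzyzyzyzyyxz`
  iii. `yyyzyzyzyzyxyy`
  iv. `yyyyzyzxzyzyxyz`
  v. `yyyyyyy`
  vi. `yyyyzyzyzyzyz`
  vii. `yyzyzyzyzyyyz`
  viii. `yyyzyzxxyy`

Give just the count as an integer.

i → no match
ii → no match
iii → match
iv → no match
v → match
vi → match
vii → match
viii → no match
Total matched: 4

4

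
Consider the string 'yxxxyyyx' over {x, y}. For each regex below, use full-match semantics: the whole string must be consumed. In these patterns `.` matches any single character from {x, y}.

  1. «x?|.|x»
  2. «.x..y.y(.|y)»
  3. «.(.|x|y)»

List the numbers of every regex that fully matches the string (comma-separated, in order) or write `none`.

2

1 → no match
2 → match
3 → no match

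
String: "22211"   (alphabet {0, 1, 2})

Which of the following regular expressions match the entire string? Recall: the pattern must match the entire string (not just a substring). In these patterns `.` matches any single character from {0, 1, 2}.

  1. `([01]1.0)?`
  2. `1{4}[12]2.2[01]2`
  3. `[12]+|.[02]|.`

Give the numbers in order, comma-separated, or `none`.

3

1 → no match
2 → no match — must start with "1"
3 → match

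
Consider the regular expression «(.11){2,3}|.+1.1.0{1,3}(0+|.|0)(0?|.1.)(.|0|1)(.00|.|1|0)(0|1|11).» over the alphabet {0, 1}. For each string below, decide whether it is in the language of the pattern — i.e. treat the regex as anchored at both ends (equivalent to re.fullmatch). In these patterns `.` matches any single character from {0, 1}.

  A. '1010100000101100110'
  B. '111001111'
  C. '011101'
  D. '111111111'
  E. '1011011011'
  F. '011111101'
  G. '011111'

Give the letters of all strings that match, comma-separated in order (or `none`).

A, D, G

A → match
B → no match
C → no match
D → match
E → no match
F → no match
G → match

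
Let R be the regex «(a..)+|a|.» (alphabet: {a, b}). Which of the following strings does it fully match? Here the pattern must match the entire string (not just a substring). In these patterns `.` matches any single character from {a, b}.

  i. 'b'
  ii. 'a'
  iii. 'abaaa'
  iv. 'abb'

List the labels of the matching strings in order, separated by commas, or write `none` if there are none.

i → match
ii → match
iii → no match
iv → match

i, ii, iv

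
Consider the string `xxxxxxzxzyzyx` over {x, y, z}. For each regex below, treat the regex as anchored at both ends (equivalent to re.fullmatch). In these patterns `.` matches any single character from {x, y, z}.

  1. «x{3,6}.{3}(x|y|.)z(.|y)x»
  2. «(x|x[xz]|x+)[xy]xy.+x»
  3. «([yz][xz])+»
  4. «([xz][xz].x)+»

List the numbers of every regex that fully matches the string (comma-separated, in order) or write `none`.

1 → match
2 → no match
3 → no match
4 → no match

1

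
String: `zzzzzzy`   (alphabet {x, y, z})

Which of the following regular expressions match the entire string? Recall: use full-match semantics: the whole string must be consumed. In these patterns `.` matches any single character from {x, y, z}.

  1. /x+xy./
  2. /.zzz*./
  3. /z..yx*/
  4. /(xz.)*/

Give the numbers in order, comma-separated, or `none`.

1 → no match — must start with `x`
2 → match
3 → no match
4 → no match

2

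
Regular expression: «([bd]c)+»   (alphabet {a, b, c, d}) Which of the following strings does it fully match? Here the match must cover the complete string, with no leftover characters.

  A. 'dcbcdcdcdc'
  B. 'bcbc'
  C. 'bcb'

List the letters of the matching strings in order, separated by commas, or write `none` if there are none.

A, B

A. 'dcbcdcdcdc' → match
B. 'bcbc' → match
C. 'bcb' → no match — must end with 'c'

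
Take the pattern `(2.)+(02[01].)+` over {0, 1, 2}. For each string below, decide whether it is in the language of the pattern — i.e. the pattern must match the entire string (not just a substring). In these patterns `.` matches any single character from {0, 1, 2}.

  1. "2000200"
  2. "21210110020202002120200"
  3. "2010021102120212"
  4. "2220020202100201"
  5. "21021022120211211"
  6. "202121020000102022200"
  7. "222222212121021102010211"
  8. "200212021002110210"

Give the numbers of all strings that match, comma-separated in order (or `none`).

1 → no match
2 → no match
3 → no match
4 → match
5 → no match
6 → no match
7 → match
8 → match

4, 7, 8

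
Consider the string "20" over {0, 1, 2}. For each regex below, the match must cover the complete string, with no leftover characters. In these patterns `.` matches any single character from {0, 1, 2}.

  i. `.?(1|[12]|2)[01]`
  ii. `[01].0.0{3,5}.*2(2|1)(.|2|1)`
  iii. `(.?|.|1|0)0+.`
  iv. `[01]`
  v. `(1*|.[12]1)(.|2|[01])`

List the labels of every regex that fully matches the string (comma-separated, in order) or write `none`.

i

i → match
ii → no match
iii → no match
iv → no match
v → no match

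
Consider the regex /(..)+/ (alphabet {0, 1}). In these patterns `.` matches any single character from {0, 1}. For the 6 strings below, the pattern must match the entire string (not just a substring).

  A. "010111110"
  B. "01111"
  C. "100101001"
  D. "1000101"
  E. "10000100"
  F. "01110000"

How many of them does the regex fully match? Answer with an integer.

A → no match
B → no match
C → no match
D → no match
E → match
F → match
Total matched: 2

2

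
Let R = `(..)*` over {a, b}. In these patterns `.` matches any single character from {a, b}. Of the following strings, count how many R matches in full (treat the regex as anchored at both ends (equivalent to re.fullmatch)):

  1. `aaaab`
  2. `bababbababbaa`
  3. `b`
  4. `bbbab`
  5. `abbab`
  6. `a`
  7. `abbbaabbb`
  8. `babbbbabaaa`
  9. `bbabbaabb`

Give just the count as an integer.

0

1 → no match
2 → no match
3 → no match
4 → no match
5 → no match
6 → no match
7 → no match
8 → no match
9 → no match
Total matched: 0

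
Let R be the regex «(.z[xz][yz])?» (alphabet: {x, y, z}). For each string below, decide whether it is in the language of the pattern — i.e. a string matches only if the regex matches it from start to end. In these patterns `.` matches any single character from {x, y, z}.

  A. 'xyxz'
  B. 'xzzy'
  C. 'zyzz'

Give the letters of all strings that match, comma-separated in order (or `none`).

B

A → no match
B → match
C → no match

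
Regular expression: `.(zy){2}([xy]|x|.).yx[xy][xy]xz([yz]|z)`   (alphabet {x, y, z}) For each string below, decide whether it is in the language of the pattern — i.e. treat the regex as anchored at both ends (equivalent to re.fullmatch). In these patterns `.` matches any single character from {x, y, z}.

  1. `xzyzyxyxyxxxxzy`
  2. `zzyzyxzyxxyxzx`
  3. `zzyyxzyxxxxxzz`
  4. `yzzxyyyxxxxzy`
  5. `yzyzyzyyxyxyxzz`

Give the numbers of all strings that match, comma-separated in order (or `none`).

1 → no match
2 → no match
3 → no match
4 → no match
5 → no match

none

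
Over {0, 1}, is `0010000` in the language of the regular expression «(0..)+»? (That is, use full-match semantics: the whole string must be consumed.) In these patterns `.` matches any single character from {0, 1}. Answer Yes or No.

No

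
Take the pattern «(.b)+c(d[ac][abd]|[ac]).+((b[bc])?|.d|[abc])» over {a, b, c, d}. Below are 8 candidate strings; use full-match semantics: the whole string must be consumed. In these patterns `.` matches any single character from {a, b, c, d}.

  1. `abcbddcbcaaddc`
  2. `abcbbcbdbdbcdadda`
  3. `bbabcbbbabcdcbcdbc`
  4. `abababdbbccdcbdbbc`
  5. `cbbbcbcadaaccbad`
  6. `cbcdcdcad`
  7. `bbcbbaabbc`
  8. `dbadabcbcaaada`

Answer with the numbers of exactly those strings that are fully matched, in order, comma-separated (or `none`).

1 → no match
2 → no match
3 → match
4 → no match
5 → match
6. `cbcdcdcad` → match
7. `bbcbbaabbc` → no match
8 → no match

3, 5, 6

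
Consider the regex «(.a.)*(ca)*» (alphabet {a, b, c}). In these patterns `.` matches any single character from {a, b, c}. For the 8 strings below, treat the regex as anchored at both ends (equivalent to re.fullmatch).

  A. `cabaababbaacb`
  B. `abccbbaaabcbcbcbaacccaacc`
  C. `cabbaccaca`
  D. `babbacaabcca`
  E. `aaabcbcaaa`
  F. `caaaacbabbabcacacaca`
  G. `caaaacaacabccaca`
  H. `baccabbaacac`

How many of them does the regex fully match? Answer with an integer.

A → no match
B → no match
C. `cabbaccaca` → match
D. `babbacaabcca` → no match
E. `aaabcbcaaa` → no match
F → match
G → no match
H. `baccabbaacac` → match
Total matched: 3

3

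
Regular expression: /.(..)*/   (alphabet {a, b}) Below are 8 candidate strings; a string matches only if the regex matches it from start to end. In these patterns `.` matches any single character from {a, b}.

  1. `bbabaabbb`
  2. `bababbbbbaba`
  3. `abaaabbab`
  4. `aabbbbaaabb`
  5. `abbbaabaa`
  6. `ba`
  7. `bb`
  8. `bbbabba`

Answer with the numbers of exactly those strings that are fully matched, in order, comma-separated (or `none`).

1, 3, 4, 5, 8

1. `bbabaabbb` → match
2. `bababbbbbaba` → no match
3. `abaaabbab` → match
4. `aabbbbaaabb` → match
5. `abbbaabaa` → match
6. `ba` → no match
7. `bb` → no match
8. `bbbabba` → match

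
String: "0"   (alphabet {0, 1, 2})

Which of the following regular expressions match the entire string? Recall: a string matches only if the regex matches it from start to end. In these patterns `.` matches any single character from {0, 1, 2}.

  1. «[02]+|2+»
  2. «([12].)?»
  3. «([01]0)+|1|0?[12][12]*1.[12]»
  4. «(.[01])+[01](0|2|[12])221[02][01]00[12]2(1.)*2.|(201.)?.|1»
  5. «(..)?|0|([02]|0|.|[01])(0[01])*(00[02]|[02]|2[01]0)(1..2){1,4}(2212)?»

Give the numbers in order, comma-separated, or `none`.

1, 4, 5

1 → match
2 → no match
3 → no match
4 → match
5 → match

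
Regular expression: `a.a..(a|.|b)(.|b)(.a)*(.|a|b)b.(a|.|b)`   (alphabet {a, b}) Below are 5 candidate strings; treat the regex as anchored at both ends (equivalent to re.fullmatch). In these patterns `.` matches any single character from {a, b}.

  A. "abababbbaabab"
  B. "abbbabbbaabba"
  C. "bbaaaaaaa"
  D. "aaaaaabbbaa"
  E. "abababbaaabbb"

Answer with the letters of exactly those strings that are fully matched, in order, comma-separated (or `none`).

A, D, E

A → match
B → no match
C. "bbaaaaaaa" → no match — must start with "a"
D. "aaaaaabbbaa" → match
E → match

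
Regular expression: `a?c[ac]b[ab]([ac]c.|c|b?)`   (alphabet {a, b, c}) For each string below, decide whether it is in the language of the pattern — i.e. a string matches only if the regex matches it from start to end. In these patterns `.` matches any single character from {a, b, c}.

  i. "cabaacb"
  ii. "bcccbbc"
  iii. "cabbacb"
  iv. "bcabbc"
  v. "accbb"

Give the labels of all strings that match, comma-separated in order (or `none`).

i → match
ii → no match
iii → match
iv → no match
v → match

i, iii, v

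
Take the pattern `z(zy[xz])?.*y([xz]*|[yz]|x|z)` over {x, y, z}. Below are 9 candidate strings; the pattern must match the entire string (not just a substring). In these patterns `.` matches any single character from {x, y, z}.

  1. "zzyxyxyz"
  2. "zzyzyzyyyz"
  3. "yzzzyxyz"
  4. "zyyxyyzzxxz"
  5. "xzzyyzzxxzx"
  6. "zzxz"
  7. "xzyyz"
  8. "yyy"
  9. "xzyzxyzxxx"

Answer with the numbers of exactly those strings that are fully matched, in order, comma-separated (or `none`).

1, 2, 4

1. "zzyxyxyz" → match
2. "zzyzyzyyyz" → match
3. "yzzzyxyz" → no match — must start with "z"
4. "zyyxyyzzxxz" → match
5. "xzzyyzzxxzx" → no match — must start with "z"
6. "zzxz" → no match
7. "xzyyz" → no match — must start with "z"
8. "yyy" → no match — must start with "z"
9. "xzyzxyzxxx" → no match — must start with "z"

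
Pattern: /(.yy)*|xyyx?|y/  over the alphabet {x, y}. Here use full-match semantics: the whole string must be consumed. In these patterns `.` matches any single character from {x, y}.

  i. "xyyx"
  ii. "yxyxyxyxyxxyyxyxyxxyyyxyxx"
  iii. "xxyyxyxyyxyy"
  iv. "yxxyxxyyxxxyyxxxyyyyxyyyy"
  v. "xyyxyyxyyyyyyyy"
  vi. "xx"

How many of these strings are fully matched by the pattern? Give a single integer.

i → match
ii → no match
iii → no match
iv → no match
v → match
vi → no match
Total matched: 2

2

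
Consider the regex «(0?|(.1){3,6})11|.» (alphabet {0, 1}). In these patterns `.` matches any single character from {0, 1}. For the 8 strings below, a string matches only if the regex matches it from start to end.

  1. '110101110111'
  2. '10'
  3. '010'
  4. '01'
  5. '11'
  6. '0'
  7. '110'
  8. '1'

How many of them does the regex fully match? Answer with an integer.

1 → match
2 → no match
3 → no match
4 → no match
5 → match
6 → match
7 → no match
8 → match
Total matched: 4

4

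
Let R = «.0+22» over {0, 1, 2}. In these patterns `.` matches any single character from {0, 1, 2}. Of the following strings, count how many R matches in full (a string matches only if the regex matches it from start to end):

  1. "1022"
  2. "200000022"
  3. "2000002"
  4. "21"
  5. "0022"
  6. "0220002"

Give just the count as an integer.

1 → match
2 → match
3 → no match — must end with "022"
4 → no match — must end with "022"
5 → match
6 → no match — must end with "022"
Total matched: 3

3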